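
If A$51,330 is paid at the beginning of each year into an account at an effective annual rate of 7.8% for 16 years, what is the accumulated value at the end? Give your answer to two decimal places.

A$1,649,960.59

Accumulation factor s(16|0.078) × (1+i) = 32.144177; FV = 51330 × 32.144177 = 1,649,960.5947
Payments are at the start of each period, so multiply by (1+i).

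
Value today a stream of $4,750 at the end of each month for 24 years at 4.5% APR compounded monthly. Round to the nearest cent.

$835,642.57

i = 0.045/12 = 0.00375 per month; n = 24·12 = 288.
Annuity factor a(288|0.00375) = 175.924751; PV = 4750 × 175.924751 = 835,642.5651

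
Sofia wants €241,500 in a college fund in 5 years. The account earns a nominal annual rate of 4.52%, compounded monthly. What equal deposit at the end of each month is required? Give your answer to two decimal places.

€3,594.84

With 12 periods per year: i = 0.00376667, n = 60.
FV-annuity factor = 67.179704; PMT = 241500 / 67.179704 = 3,594.8357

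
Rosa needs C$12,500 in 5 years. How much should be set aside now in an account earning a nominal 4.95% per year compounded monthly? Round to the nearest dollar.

i = 0.0495/12 = 0.004125 per month; n = 5·12 = 60.
Discount factor = (1+0.004125)^(−60) = 0.781148; PV = 12,500 × 0.781148 = 9,764.3472

C$9,764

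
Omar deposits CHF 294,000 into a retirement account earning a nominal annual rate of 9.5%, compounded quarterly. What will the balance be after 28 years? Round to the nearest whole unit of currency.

CHF 4,074,420

With 4 periods per year: i = 0.02375, n = 112.
294,000 × (1+0.02375)^112 = 294,000 × 13.858571 = 4,074,419.9015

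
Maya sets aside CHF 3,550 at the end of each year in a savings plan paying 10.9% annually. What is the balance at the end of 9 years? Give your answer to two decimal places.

CHF 50,070.33

Accumulation factor s(9|0.109) = 14.104318; FV = 3550 × 14.104318 = 50,070.3291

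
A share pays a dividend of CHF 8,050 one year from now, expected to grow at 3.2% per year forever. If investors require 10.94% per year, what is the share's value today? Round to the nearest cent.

CHF 104,005.17

PV = D₁/(r − g) = 8050/(0.1094 − 0.032) = 104,005.1680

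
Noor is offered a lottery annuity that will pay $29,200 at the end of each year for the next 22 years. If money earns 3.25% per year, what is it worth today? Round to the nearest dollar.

PV = 29200 × [1 − (1+0.0325)^(−22)] / 0.0325 = 29200 × 15.545002 = 453,914.0477

$453,914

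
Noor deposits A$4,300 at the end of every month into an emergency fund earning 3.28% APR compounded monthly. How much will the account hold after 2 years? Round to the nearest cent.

With 12 periods per year: i = 0.00273333, n = 24.
FV = PMT · [(1+i)^n − 1] / i = 4300 · 24.769741 = 106,509.8859

A$106,509.89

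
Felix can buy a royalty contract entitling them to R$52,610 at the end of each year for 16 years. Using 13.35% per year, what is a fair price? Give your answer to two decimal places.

R$341,013.18

Annuity factor a(16|0.1335) = 6.481908; PV = 52610 × 6.481908 = 341,013.1843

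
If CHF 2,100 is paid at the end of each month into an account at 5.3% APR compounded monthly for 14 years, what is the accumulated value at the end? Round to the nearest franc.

With 12 periods per year: i = 0.00441667, n = 168.
FV = PMT · [(1+i)^n − 1] / i = 2100 · 248.310168 = 521,451.3519

CHF 521,451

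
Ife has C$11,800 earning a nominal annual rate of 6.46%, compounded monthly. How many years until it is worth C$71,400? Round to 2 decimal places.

27.94 years

Periodic rate i = 0.0646/12 = 0.00538333.
n = ln(71400/11800) / ln(1+0.00538333) = ln(6.05085) / 0.005369 = 335.3015 months
= 335.3015/12 years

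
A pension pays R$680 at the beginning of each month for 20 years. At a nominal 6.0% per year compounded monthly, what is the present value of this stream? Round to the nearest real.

With 12 periods per year: i = 0.005, n = 240.
PV = 680 × [1 − (1+0.005)^(−240)] / 0.005 × (1+i) = 680 × 140.278676 = 95,389.4994
Payments are at the start of each period, so multiply by (1+i).

R$95,389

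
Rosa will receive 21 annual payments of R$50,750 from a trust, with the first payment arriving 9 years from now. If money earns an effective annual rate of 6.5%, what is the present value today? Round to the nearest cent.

R$346,051.00

Value one period before first payment (t=8): 50750 × [1 − (1+0.065)^(−21)] / 0.065 = 50750 × 11.284983 = 572,712.9040
PV₀ = 572,712.9040 / (1+0.065)^8 = 572,712.9040 / 1.654996 = 346,050.9982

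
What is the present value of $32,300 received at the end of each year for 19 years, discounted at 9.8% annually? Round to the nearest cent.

Annuity factor a(19|0.098) = 8.476934; PV = 32300 × 8.476934 = 273,804.9681

$273,804.97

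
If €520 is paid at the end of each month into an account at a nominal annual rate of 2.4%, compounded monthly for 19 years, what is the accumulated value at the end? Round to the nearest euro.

Periodic rate i = 0.024/12 = 0.002; n = 19 × 12 = 228 periods.
FV = 520 × [(1+0.002)^228 − 1] / 0.002 = 520 × 288.516006 = 150,028.3231

€150,028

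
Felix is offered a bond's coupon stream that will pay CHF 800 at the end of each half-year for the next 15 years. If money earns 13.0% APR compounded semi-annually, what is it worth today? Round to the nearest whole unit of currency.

CHF 10,447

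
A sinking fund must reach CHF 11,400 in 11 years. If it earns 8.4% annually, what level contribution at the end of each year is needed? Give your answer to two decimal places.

PMT = 11400 / ( [(1+0.084)^11 − 1] / 0.084 ) = 11400 / 17.004887 = 670.3955

CHF 670.40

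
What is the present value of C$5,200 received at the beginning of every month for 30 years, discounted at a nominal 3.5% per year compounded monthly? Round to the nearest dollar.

C$1,161,391

With 12 periods per year: i = 0.00291667, n = 360.
Annuity factor a(360|0.00291667) × (1+i) = 223.344512; PV = 5200 × 223.344512 = 1,161,391.4624
(Beginning-of-period payments → annuity-due factor ×(1+i).)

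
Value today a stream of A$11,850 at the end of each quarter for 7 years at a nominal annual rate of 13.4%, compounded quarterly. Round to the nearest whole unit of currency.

A$213,133

Periodic rate i = 0.134/4 = 0.0335; n = 7 × 4 = 28 periods.
Annuity factor a(28|0.0335) = 17.985911; PV = 11850 × 17.985911 = 213,133.0411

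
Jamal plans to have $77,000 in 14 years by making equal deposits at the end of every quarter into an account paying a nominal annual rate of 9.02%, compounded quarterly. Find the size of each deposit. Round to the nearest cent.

$698.43

With 4 periods per year: i = 0.02255, n = 56.
FV-annuity factor = 110.246604; PMT = 77000 / 110.246604 = 698.4342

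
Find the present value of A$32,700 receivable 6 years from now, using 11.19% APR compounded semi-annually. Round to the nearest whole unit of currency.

Periodic rate i = 0.1119/2 = 0.05595; n = 6 × 2 = 12 periods.
PV = 32,700 / (1 + 0.05595)^12 = 32,700 / 1.921853 = 17,014.8255

A$17,015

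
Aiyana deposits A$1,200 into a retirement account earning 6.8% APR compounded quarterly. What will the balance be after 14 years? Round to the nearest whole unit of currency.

A$3,084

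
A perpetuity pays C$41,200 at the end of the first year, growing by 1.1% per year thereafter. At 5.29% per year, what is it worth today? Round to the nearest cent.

PV = PMT / (i − g) = 41200 / (0.0529 − 0.011) = 41200 / 0.041900 = 983,293.5561

C$983,293.56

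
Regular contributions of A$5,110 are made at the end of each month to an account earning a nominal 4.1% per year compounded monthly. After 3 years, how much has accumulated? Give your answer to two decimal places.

With 12 periods per year: i = 0.00341667, n = 36.
Accumulation factor s(36|0.00341667) = 38.238251; FV = 5110 × 38.238251 = 195,397.4641

A$195,397.46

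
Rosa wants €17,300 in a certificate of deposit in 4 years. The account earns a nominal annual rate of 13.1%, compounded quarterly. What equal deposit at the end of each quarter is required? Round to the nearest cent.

i = 0.131/4 = 0.03275 per quarter; n = 4·4 = 16.
FV-annuity factor = 20.599906; PMT = 17300 / 20.599906 = 839.8096

€839.81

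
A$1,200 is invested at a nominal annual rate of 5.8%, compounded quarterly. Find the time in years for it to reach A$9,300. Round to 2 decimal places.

Periodic rate i = 0.058/4 = 0.0145.
(1+i)^n = 9300/1200 = 7.75000, so n = ln 7.75000 / ln 1.0145 = 142.2416 quarters
= 142.2416/4 years

35.56 years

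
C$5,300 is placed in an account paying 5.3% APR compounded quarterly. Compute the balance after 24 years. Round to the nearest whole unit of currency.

C$18,753

With 4 periods per year: i = 0.01325, n = 96.
FV = 5,300 × (1 + 0.01325)^96 = 18,752.9960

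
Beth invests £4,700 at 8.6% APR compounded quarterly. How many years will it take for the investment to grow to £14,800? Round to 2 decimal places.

Periodic rate i = 0.086/4 = 0.0215.
n = ln(14800/4700) / ln(1+0.0215) = ln(3.14894) / 0.021272 = 53.9233 quarters
= 53.9233/4 years

13.48 years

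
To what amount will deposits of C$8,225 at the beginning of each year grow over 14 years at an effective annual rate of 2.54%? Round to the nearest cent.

FV = 8225 × [(1+0.0254)^14 − 1] / 0.0254 × (1+i) = 8225 × 16.984221 = 139,695.2159
(Beginning-of-period payments → annuity-due factor ×(1+i).)

C$139,695.22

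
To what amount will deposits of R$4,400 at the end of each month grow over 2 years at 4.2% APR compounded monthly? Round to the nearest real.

With 12 periods per year: i = 0.0035, n = 24.
FV = 4400 × [(1+0.0035)^24 − 1] / 0.0035 = 4400 × 24.991256 = 109,961.5266

R$109,962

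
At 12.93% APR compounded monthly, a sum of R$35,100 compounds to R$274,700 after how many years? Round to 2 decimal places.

16.00 years

Periodic rate i = 0.1293/12 = 0.010775.
(1+i)^n = 274700/35100 = 7.82621, so n = ln 7.82621 / ln 1.01077 = 191.9762 months
= 191.9762/12 years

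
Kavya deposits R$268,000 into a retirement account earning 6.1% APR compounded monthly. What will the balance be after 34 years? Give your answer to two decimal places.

With 12 periods per year: i = 0.00508333, n = 408.
FV = PV·(1+i)^n = 268,000 × 7.914895 = 2,121,191.7591

R$2,121,191.76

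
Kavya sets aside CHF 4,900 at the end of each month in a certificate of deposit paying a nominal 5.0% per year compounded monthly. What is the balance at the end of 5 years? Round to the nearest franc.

Periodic rate i = 0.05/12 = 0.00416667; n = 5 × 12 = 60 periods.
Accumulation factor s(60|0.00416667) = 68.006083; FV = 4900 × 68.006083 = 333,229.8059

CHF 333,230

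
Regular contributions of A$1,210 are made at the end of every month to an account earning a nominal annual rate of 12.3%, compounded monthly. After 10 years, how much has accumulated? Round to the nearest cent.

A$283,302.45

With 12 periods per year: i = 0.01025, n = 120.
Accumulation factor s(120|0.01025) = 234.134256; FV = 1210 × 234.134256 = 283,302.4499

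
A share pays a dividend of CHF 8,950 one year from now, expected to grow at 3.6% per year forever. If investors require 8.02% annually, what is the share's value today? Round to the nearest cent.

CHF 202,488.69

PV = D₁/(r − g) = 8950/(0.0802 − 0.036) = 202,488.6878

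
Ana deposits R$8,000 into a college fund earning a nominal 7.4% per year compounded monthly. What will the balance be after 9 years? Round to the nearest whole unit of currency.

Periodic rate i = 0.074/12 = 0.00616667; n = 9 × 12 = 108 periods.
FV = 8,000 × (1 + 0.00616667)^108 = 15,539.6752

R$15,540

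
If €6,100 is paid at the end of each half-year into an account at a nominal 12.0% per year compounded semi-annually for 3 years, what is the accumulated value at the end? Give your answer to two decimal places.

€42,549.44

With 2 periods per year: i = 0.06, n = 6.
FV = PMT · [(1+i)^n − 1] / i = 6100 · 6.975319 = 42,549.4431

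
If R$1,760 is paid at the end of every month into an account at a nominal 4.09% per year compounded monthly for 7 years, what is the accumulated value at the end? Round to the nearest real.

R$170,842

With 12 periods per year: i = 0.00340833, n = 84.
FV = PMT · [(1+i)^n − 1] / i = 1760 · 97.069096 = 170,841.6083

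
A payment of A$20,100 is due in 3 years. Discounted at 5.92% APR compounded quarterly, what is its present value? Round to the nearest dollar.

A$16,851

With 4 periods per year: i = 0.0148, n = 12.
PV = 20,100 / (1 + 0.0148)^12 = 20,100 / 1.192794 = 16,851.1892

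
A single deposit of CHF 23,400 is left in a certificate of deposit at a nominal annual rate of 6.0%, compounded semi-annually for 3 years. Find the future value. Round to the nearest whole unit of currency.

CHF 27,941

i = 0.06/2 = 0.03 per half-year; n = 3·2 = 6.
FV = PV·(1+i)^n = 23,400 × 1.194052 = 27,940.8237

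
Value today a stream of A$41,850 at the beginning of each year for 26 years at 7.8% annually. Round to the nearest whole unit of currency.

PV = PMT · [1 − (1+i)^(−n)] / i × (1+i) = 41850 · 11.859699 = 496,328.4000
(Beginning-of-period payments → annuity-due factor ×(1+i).)

A$496,328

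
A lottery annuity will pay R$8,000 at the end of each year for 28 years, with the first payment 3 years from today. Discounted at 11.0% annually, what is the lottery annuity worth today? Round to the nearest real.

PV at t=2 (ordinary 28-year annuity): 8000 × a(28|0.11) = 8000 × 8.601622 = 68,812.9746
PV₀ = 68,812.9746 / (1+0.11)^2 = 68,812.9746 / 1.232100 = 55,850.1539

R$55,850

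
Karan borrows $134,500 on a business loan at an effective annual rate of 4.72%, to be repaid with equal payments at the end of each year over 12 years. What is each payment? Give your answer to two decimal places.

PMT = 134500 / ( [1 − (1+0.0472)^(−12)] / 0.0472 ) = 134500 / 9.004895 = 14,936.3208

$14,936.32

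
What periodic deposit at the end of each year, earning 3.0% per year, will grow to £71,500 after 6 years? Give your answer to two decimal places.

£11,053.72

FV-annuity factor = 6.468410; PMT = 71500 / 6.468410 = 11,053.7213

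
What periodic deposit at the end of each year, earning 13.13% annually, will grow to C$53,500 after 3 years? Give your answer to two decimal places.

C$15,683.91

FV-annuity factor = 3.411140; PMT = 53500 / 3.411140 = 15,683.9077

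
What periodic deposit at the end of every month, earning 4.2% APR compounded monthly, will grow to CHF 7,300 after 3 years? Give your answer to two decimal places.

CHF 190.63

Periodic rate i = 0.042/12 = 0.0035; n = 3 × 12 = 36 periods.
FV-annuity factor = 38.295048; PMT = 7300 / 38.295048 = 190.6252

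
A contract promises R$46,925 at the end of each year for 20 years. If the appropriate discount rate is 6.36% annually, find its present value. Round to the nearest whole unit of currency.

PV = 46925 × [1 − (1+0.0636)^(−20)] / 0.0636 = 46925 × 11.142101 = 522,843.1111

R$522,843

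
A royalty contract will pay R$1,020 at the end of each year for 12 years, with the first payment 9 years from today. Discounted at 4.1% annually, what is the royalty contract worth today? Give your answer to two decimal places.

Value one period before first payment (t=8): 1020 × [1 − (1+0.041)^(−12)] / 0.041 = 1020 × 9.330854 = 9,517.4707
Discount back 8 years: 9,517.4707 × (1+0.041)^(−8) = 9,517.4707 × 0.725094 = 6,901.0585

R$6,901.06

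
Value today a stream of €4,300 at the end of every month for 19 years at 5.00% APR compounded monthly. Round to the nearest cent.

€632,094.75

i = 0.05/12 = 0.00416667 per month; n = 19·12 = 228.
Annuity factor a(228|0.00416667) = 146.998780; PV = 4300 × 146.998780 = 632,094.7548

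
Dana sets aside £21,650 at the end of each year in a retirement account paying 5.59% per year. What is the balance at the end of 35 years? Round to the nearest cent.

FV = PMT · [(1+i)^n − 1] / i = 21650 · 102.167456 = 2,211,925.4326

£2,211,925.43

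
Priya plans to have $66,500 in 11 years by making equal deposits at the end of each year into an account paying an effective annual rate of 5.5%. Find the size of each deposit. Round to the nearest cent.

$4,559.95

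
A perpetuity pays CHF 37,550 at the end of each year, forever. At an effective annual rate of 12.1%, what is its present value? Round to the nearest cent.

CHF 310,330.58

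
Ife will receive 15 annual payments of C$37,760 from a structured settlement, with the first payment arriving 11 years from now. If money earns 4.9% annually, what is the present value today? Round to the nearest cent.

C$244,568.59

PV at t=10 (ordinary 15-year annuity): 37760 × a(15|0.049) = 37760 × 10.450175 = 394,598.6193
Discount back 10 years: 394,598.6193 × (1+0.049)^(−10) = 394,598.6193 × 0.619791 = 244,568.5898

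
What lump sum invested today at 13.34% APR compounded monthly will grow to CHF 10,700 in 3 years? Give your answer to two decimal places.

With 12 periods per year: i = 0.0111167, n = 36.
PV = 10,700 / (1 + 0.0111167)^36 = 10,700 / 1.488832 = 7,186.8419

CHF 7,186.84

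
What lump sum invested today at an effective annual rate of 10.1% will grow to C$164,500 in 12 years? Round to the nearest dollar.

PV = 164,500 / (1 + 0.101)^12 = 164,500 / 3.172837 = 51,846.3365

C$51,846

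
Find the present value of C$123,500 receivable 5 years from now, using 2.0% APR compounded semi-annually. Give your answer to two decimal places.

C$111,802.94

Periodic rate i = 0.02/2 = 0.01; n = 5 × 2 = 10 periods.
PV = 123,500 / (1 + 0.01)^10 = 123,500 / 1.104622 = 111,802.9389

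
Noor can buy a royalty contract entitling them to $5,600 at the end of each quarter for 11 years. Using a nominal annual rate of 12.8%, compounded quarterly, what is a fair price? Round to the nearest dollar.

$131,235

i = 0.128/4 = 0.032 per quarter; n = 11·4 = 44.
Annuity factor a(44|0.032) = 23.434742; PV = 5600 × 23.434742 = 131,234.5531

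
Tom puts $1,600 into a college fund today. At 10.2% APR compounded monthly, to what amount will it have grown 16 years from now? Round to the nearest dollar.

$8,126

Periodic rate i = 0.102/12 = 0.0085; n = 16 × 12 = 192 periods.
FV = 1,600 × (1 + 0.0085)^192 = 8,126.3079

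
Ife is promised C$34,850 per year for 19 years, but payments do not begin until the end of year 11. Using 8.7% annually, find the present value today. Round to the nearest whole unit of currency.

C$138,288

PV at t=10 (ordinary 19-year annuity): 34850 × a(19|0.087) = 34850 × 9.138556 = 318,478.6758
PV₀ = 318,478.6758 / (1+0.087)^10 = 318,478.6758 / 2.303008 = 138,288.1345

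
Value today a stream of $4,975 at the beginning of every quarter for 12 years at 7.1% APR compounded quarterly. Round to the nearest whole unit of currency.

$162,665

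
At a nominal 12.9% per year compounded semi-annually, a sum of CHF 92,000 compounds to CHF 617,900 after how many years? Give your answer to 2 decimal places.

Periodic rate i = 0.129/2 = 0.0645.
(1+i)^n = 617900/92000 = 6.71630, so n = ln 6.71630 / ln 1.0645 = 30.4701 half-years
= 30.4701/2 years

15.24 years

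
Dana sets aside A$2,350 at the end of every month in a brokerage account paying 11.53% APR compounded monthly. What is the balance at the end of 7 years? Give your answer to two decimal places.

i = 0.1153/12 = 0.00960833 per month; n = 7·12 = 84.
FV = 2350 × [(1+0.00960833)^84 − 1] / 0.00960833 = 2350 × 128.303156 = 301,512.4160

A$301,512.42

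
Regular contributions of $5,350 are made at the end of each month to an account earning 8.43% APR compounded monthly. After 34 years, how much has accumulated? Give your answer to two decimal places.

Periodic rate i = 0.0843/12 = 0.007025; n = 34 × 12 = 408 periods.
FV = 5350 × [(1+0.007025)^408 − 1] / 0.007025 = 5350 × 2333.799327 = 12,485,826.4005

$12,485,826.40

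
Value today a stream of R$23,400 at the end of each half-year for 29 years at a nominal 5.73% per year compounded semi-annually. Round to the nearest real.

With 2 periods per year: i = 0.02865, n = 58.
PV = 23400 × [1 − (1+0.02865)^(−58)] / 0.02865 = 23400 × 28.122092 = 658,056.9451

R$658,057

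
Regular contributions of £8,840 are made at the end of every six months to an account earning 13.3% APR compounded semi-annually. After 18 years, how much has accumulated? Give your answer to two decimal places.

With 2 periods per year: i = 0.0665, n = 36.
Accumulation factor s(36|0.0665) = 137.637891; FV = 8840 × 137.637891 = 1,216,718.9525

£1,216,718.95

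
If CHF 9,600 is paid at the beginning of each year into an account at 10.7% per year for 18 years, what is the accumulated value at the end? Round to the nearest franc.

CHF 519,683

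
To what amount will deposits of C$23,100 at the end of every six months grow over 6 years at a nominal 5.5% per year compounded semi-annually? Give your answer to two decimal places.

C$323,218.37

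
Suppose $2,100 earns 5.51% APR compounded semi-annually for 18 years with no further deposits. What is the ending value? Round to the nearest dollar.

i = 0.0551/2 = 0.02755 per half-year; n = 18·2 = 36.
FV = PV·(1+i)^n = 2,100 × 2.660153 = 5,586.3222

$5,586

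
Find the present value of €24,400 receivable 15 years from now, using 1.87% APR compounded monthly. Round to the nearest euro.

Periodic rate i = 0.0187/12 = 0.00155833; n = 15 × 12 = 180 periods.
Discount factor = (1+0.00155833)^(−180) = 0.755571; PV = 24,400 × 0.755571 = 18,435.9297

€18,436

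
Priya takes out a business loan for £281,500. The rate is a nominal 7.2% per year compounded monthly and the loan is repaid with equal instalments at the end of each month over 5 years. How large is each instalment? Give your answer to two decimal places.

With 12 periods per year: i = 0.006, n = 60.
Annuity-PV factor = 50.262130; PMT = 281500 / 50.262130 = 5,600.6381

£5,600.64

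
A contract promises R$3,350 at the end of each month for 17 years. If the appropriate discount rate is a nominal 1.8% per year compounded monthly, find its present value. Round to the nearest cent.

i = 0.018/12 = 0.0015 per month; n = 17·12 = 204.
PV = PMT · [1 − (1+i)^(−n)] / i = 3350 · 175.629686 = 588,359.4487

R$588,359.45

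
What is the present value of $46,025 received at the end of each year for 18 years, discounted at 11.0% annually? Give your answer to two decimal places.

Annuity factor a(18|0.11) = 7.701617; PV = 46025 × 7.701617 = 354,466.9028

$354,466.90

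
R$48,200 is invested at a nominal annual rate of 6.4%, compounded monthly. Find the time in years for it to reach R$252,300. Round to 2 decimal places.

25.93 years

Periodic rate i = 0.064/12 = 0.00533333.
n = ln(252300/48200) / ln(1+0.00533333) = ln(5.23444) / 0.005319 = 311.1881 months
= 311.1881/12 years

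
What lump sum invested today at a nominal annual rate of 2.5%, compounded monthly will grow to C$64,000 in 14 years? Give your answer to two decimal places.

C$45,116.46

With 12 periods per year: i = 0.00208333, n = 168.
PV = FV·(1+i)^(−n) = 64,000 × 0.704945 = 45,116.4607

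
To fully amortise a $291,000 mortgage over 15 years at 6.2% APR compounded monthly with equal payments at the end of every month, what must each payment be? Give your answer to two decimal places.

i = 0.062/12 = 0.00516667 per month; n = 15·12 = 180.
PMT = 291000 / ( [1 − (1+0.00516667)^(−180)] / 0.00516667 ) = 291000 / 117.000096 = 2,487.1775

$2,487.18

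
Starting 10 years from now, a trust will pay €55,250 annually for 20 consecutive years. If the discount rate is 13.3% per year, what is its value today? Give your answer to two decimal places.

€123,911.61

Value one period before first payment (t=9): 55250 × [1 − (1+0.133)^(−20)] / 0.133 = 55250 × 6.899997 = 381,224.8451
Discount back 9 years: 381,224.8451 × (1+0.133)^(−9) = 381,224.8451 × 0.325036 = 123,911.6123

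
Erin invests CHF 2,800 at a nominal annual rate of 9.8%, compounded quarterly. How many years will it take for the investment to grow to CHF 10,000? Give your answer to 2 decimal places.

13.15 years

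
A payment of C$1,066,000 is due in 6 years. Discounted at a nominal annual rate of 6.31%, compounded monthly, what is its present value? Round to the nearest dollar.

Periodic rate i = 0.0631/12 = 0.00525833; n = 6 × 12 = 72 periods.
Discount factor = (1+0.00525833)^(−72) = 0.685499; PV = 1,066,000 × 0.685499 = 730,742.0550

C$730,742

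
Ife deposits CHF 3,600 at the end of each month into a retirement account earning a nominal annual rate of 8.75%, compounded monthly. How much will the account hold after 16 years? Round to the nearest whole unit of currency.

CHF 1,498,252

With 12 periods per year: i = 0.00729167, n = 192.
FV = PMT · [(1+i)^n − 1] / i = 3600 · 416.181099 = 1,498,251.9563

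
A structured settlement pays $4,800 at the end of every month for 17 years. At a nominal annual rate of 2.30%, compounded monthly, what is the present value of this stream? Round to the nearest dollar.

$809,823

i = 0.023/12 = 0.00191667 per month; n = 17·12 = 204.
Annuity factor a(204|0.00191667) = 168.713048; PV = 4800 × 168.713048 = 809,822.6288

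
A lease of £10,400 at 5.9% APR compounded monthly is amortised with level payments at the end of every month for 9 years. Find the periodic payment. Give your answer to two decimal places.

£124.35

Periodic rate i = 0.059/12 = 0.00491667; n = 9 × 12 = 108 periods.
PMT = 10400 / ( [1 − (1+0.00491667)^(−108)] / 0.00491667 ) = 10400 / 83.637512 = 124.3461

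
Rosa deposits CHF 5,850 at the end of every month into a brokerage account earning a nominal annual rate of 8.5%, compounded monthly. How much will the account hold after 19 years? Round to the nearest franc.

CHF 3,302,989

With 12 periods per year: i = 0.00708333, n = 228.
FV = PMT · [(1+i)^n − 1] / i = 5850 · 564.613533 = 3,302,989.1687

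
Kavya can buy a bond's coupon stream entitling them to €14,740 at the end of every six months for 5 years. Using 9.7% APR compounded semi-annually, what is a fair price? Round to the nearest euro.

i = 0.097/2 = 0.0485 per half-year; n = 5·2 = 10.
PV = 14740 × [1 − (1+0.0485)^(−10)] / 0.0485 = 14740 × 7.778294 = 114,652.0517

€114,652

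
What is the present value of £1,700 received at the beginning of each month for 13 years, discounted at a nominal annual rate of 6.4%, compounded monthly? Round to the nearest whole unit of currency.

£180,689

Periodic rate i = 0.064/12 = 0.00533333; n = 13 × 12 = 156 periods.
PV = 1700 × [1 − (1+0.00533333)^(−156)] / 0.00533333 × (1+i) = 1700 × 106.287380 = 180,688.5463
(Beginning-of-period payments → annuity-due factor ×(1+i).)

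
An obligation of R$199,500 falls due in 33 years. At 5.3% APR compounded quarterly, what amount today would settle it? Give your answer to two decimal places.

R$35,103.47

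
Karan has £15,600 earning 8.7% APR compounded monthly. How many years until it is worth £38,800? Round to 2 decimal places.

10.51 years

Periodic rate i = 0.087/12 = 0.00725.
(1+i)^n = 38800/15600 = 2.48718, so n = ln 2.48718 / ln 1.00725 = 126.1308 months
= 126.1308/12 years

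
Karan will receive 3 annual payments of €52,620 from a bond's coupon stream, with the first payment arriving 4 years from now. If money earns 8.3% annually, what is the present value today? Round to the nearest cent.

PV at t=3 (ordinary 3-year annuity): 52620 × a(3|0.083) = 52620 × 2.563210 = 134,876.1201
PV₀ = 134,876.1201 / (1+0.083)^3 = 134,876.1201 / 1.270239 = 106,181.7049

€106,181.70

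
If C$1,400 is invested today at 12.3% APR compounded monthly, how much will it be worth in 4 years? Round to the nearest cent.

C$2,284.09

i = 0.123/12 = 0.01025 per month; n = 4·12 = 48.
FV = PV·(1+i)^n = 1,400 × 1.631493 = 2,284.0903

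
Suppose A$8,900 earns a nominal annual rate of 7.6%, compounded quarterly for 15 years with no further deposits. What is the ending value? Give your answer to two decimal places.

i = 0.076/4 = 0.019 per quarter; n = 15·4 = 60.
FV = PV·(1+i)^n = 8,900 × 3.093507 = 27,532.2083

A$27,532.21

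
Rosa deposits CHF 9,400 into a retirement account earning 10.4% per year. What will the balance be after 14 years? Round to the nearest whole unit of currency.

CHF 37,557

9,400 × (1+0.104)^14 = 9,400 × 3.995462 = 37,557.3448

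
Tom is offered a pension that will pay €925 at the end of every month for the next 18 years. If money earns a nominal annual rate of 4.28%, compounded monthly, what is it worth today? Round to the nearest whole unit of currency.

€139,149

Periodic rate i = 0.0428/12 = 0.00356667; n = 18 × 12 = 216 periods.
PV = PMT · [1 − (1+i)^(−n)] / i = 925 · 150.431019 = 139,148.6930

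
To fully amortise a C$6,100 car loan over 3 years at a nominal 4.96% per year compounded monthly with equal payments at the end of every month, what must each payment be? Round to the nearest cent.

C$182.71

i = 0.0496/12 = 0.00413333 per month; n = 3·12 = 36.
Annuity-PV factor = 33.385703; PMT = 6100 / 33.385703 = 182.7129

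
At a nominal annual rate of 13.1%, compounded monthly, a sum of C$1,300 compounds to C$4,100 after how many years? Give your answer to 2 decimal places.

8.82 years

Periodic rate i = 0.131/12 = 0.0109167.
n = ln(4100/1300) / ln(1+0.0109167) = ln(3.15385) / 0.010858 = 105.7906 months
= 105.7906/12 years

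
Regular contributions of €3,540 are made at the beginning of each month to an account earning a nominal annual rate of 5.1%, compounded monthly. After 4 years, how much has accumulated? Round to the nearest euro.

Periodic rate i = 0.051/12 = 0.00425; n = 4 × 12 = 48 periods.
Accumulation factor s(48|0.00425) × (1+i) = 53.347690; FV = 3540 × 53.347690 = 188,850.8238
(annuity-due: payments at period start, so ×(1+i).)

€188,851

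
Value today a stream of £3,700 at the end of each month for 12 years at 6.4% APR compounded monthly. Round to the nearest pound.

With 12 periods per year: i = 0.00533333, n = 144.
Annuity factor a(144|0.00533333) = 100.333543; PV = 3700 × 100.333543 = 371,234.1081

£371,234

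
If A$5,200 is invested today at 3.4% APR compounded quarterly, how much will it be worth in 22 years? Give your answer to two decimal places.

With 4 periods per year: i = 0.0085, n = 88.
FV = PV·(1+i)^n = 5,200 × 2.106102 = 10,951.7310

A$10,951.73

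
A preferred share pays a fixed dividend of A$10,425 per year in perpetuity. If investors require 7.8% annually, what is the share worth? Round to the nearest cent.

A$133,653.85

PV = PMT / i = 10425 / 0.078 = 133,653.8462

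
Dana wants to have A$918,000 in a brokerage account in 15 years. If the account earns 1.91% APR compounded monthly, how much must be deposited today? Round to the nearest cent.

A$689,471.36

With 12 periods per year: i = 0.00159167, n = 180.
PV = FV·(1+i)^(−n) = 918,000 × 0.751058 = 689,471.3574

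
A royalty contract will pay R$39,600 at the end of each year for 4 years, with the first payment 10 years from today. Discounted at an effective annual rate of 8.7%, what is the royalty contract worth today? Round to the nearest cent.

Value one period before first payment (t=9): 39600 × [1 − (1+0.087)^(−4)] / 0.087 = 39600 × 3.261168 = 129,142.2689
PV₀ = 129,142.2689 / (1+0.087)^9 = 129,142.2689 / 2.118683 = 60,954.0428

R$60,954.04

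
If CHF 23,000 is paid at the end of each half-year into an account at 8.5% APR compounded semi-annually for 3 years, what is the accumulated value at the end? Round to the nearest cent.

CHF 153,520.31

With 2 periods per year: i = 0.0425, n = 6.
Accumulation factor s(6|0.0425) = 6.674796; FV = 23000 × 6.674796 = 153,520.3126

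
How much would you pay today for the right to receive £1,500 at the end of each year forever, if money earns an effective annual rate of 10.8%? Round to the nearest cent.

£13,888.89

PV = C/r = 1500/0.108 = 13,888.8889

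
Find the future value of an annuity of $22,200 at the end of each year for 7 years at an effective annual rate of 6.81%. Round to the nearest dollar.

$191,007

Accumulation factor s(7|0.0681) = 8.603932; FV = 22200 × 8.603932 = 191,007.2927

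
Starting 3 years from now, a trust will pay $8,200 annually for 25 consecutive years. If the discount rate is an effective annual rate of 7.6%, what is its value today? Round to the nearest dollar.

$78,261

Value one period before first payment (t=2): 8200 × [1 − (1+0.076)^(−25)] / 0.076 = 8200 × 11.049851 = 90,608.7779
Discount back 2 years: 90,608.7779 × (1+0.076)^(−2) = 90,608.7779 × 0.863725 = 78,261.0608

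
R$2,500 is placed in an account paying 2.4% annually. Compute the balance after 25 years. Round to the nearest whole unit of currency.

R$4,523

FV = PV·(1+i)^n = 2,500 × 1.809251 = 4,523.1285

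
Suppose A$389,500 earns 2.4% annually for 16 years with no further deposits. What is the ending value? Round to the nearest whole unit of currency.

389,500 × (1+0.024)^16 = 389,500 × 1.461502 = 569,254.8877

A$569,255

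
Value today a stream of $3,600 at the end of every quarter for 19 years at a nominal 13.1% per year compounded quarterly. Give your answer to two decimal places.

Periodic rate i = 0.131/4 = 0.03275; n = 19 × 4 = 76 periods.
Annuity factor a(76|0.03275) = 27.897090; PV = 3600 × 27.897090 = 100,429.5222

$100,429.52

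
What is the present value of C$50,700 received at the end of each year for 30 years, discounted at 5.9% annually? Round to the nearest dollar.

PV = 50700 × [1 − (1+0.059)^(−30)] / 0.059 = 50700 × 13.913380 = 705,408.3814

C$705,408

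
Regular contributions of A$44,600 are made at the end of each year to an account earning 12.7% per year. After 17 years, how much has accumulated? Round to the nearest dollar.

A$2,329,454

FV = PMT · [(1+i)^n − 1] / i = 44600 · 52.229912 = 2,329,454.0633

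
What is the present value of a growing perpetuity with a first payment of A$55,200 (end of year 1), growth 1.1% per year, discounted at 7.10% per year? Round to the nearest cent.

PV = D₁/(r − g) = 55200/(0.071 − 0.011) = 920,000.0000

A$920,000.00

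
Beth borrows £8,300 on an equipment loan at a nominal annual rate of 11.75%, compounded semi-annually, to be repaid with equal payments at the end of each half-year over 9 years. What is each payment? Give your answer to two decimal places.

£759.38

With 2 periods per year: i = 0.05875, n = 18.
PMT = 8300 / ( [1 − (1+0.05875)^(−18)] / 0.05875 ) = 8300 / 10.929969 = 759.3800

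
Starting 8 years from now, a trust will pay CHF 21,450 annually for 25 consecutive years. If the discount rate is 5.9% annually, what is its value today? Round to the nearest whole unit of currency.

PV at t=7 (ordinary 25-year annuity): 21450 × a(25|0.059) = 21450 × 12.905731 = 276,827.9369
PV₀ = 276,827.9369 / (1+0.059)^7 = 276,827.9369 / 1.493729 = 185,326.7865

CHF 185,327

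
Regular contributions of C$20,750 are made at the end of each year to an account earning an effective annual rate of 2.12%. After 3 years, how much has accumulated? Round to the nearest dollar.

FV = 20750 × [(1+0.0212)^3 − 1] / 0.0212 = 20750 × 3.064049 = 63,579.0259

C$63,579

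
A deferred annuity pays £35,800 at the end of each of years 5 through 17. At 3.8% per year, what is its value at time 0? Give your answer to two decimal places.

Value one period before first payment (t=4): 35800 × [1 − (1+0.038)^(−13)] / 0.038 = 35800 × 10.110723 = 361,963.8956
Discount back 4 years: 361,963.8956 × (1+0.038)^(−4) = 361,963.8956 × 0.861411 = 311,799.8052

£311,799.81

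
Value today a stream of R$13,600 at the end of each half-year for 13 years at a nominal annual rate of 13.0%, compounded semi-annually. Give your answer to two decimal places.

R$168,536.27

i = 0.13/2 = 0.065 per half-year; n = 13·2 = 26.
PV = 13600 × [1 − (1+0.065)^(−26)] / 0.065 = 13600 × 12.392373 = 168,536.2662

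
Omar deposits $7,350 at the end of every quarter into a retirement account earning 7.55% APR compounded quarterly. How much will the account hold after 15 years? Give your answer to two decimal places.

$806,385.56

i = 0.0755/4 = 0.018875 per quarter; n = 15·4 = 60.
Accumulation factor s(60|0.018875) = 109.712321; FV = 7350 × 109.712321 = 806,385.5592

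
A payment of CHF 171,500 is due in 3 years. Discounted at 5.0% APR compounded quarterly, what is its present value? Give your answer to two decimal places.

With 4 periods per year: i = 0.0125, n = 12.
PV = 171,500 / (1 + 0.0125)^12 = 171,500 / 1.160755 = 147,748.7250

CHF 147,748.72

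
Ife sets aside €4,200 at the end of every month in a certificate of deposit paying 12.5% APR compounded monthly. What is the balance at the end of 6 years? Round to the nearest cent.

Periodic rate i = 0.125/12 = 0.0104167; n = 6 × 12 = 72 periods.
FV = PMT · [(1+i)^n − 1] / i = 4200 · 106.445124 = 447,069.5215

€447,069.52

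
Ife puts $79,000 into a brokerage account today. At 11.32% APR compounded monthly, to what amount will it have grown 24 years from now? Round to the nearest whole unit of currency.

$1,180,288

Periodic rate i = 0.1132/12 = 0.00943333; n = 24 × 12 = 288 periods.
79,000 × (1+0.00943333)^288 = 79,000 × 14.940353 = 1,180,287.8565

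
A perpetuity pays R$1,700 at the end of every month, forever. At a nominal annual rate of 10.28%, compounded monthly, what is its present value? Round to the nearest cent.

Periodic rate i = 0.1028/12 = 0.00856667.
PV = PMT / i = 1700 / 0.00856667 = 198,443.5798

R$198,443.58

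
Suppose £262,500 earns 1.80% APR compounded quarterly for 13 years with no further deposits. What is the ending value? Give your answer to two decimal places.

£331,532.60

i = 0.018/4 = 0.0045 per quarter; n = 13·4 = 52.
FV = PV·(1+i)^n = 262,500 × 1.262981 = 331,532.6035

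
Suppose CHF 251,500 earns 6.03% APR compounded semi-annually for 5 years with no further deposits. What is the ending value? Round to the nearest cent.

CHF 338,487.52

i = 0.0603/2 = 0.03015 per half-year; n = 5·2 = 10.
251,500 × (1+0.03015)^10 = 251,500 × 1.345875 = 338,487.5178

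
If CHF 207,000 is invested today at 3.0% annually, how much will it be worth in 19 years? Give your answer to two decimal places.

CHF 362,975.75

FV = 207,000 × (1 + 0.03)^19 = 362,975.7530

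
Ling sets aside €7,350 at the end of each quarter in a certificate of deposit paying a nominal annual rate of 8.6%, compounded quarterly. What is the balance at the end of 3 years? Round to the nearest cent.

€99,414.54

Periodic rate i = 0.086/4 = 0.0215; n = 3 × 4 = 12 periods.
FV = PMT · [(1+i)^n − 1] / i = 7350 · 13.525788 = 99,414.5422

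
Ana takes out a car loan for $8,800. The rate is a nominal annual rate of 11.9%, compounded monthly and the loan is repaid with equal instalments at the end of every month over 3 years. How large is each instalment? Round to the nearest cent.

With 12 periods per year: i = 0.00991667, n = 36.
Annuity-PV factor = 30.150843; PMT = 8800 / 30.150843 = 291.8658

$291.87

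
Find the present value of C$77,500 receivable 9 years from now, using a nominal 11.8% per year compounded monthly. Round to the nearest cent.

i = 0.118/12 = 0.00983333 per month; n = 9·12 = 108.
PV = FV·(1+i)^(−n) = 77,500 × 0.347562 = 26,936.0478

C$26,936.05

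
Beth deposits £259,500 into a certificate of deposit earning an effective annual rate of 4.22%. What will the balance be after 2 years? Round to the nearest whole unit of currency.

FV = PV·(1+i)^n = 259,500 × 1.086181 = 281,863.9280

£281,864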